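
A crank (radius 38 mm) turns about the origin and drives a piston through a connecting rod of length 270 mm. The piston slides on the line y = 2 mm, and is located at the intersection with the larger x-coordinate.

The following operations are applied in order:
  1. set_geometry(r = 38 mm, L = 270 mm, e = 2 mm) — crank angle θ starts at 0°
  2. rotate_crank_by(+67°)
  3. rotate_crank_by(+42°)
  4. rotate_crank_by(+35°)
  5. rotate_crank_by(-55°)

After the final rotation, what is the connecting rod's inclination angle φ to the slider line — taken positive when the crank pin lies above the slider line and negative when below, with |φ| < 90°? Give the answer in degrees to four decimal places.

7.6610

set_geometry: r = 38 mm, L = 270 mm, e = 2 mm; θ ← 0°
rotate_crank_by(+67°): θ ← 0° +67° = 67°
rotate_crank_by(+42°): θ ← 67° +42° = 109°
rotate_crank_by(+35°): θ ← 109° +35° = 144°
rotate_crank_by(-55°): θ ← 144° -55° = 89°
crank pin P = (r cos θ, r sin θ) = (0.663191, 37.994212)
h = r sin θ − e = 37.994212 − 2 = 35.994212
sin φ = h / L = 35.994212 / 270 = 0.13331190
φ = arcsin(0.13331190) = 7.661016°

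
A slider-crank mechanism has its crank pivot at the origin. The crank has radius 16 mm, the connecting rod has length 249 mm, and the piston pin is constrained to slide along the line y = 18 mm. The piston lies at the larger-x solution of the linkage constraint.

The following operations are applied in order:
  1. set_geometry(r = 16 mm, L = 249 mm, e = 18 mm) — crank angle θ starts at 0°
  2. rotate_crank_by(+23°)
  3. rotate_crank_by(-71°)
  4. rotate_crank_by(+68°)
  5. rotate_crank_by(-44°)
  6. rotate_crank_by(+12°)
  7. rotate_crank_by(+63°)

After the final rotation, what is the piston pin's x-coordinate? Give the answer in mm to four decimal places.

set_geometry: r = 16 mm, L = 249 mm, e = 18 mm; θ ← 0°
rotate_crank_by(+23°): θ ← 0° +23° = 23°
rotate_crank_by(-71°): θ ← 23° -71° = -48°
rotate_crank_by(+68°): θ ← -48° +68° = 20°
rotate_crank_by(-44°): θ ← 20° -44° = -24°
rotate_crank_by(+12°): θ ← -24° +12° = -12°
rotate_crank_by(+63°): θ ← -12° +63° = 51°
crank pin P = (r cos θ, r sin θ) = (10.069126, 12.434335)
h = r sin θ − e = 12.434335 − 18 = -5.565665
x = r cos θ + √(L² − h²) = 10.069126 + √(62001.0 − 30.9766) = 10.069126 + 248.937790 = 259.006916

259.0069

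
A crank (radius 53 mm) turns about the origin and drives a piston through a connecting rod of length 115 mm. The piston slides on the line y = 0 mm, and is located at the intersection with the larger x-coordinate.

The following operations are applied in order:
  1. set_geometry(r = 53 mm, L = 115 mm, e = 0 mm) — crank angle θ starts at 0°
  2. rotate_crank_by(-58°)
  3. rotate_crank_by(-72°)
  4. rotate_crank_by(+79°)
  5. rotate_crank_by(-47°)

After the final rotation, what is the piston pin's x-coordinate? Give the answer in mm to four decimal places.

94.9488

set_geometry: r = 53 mm, L = 115 mm, e = 0 mm; θ ← 0°
rotate_crank_by(-58°): θ ← 0° -58° = -58°
rotate_crank_by(-72°): θ ← -58° -72° = -130°
rotate_crank_by(+79°): θ ← -130° +79° = -51°
rotate_crank_by(-47°): θ ← -51° -47° = -98°
crank pin P = (r cos θ, r sin θ) = (-7.376174, -52.484208)
h = r sin θ − e = -52.484208 − 0 = -52.484208
x = r cos θ + √(L² − h²) = -7.376174 + √(13225.0 − 2754.5921) = -7.376174 + 102.325011 = 94.948837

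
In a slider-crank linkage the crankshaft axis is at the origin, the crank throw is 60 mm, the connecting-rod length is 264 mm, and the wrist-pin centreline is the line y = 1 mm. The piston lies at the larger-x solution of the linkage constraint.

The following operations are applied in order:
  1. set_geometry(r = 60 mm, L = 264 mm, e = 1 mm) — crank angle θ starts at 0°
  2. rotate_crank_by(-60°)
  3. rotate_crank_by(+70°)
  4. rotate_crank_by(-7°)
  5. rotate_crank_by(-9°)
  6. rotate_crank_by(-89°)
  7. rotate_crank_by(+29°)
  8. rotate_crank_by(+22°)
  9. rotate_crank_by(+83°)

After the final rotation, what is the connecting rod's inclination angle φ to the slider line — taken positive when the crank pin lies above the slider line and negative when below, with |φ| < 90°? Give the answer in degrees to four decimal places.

set_geometry: r = 60 mm, L = 264 mm, e = 1 mm; θ ← 0°
rotate_crank_by(-60°): θ ← 0° -60° = -60°
rotate_crank_by(+70°): θ ← -60° +70° = 10°
rotate_crank_by(-7°): θ ← 10° -7° = 3°
rotate_crank_by(-9°): θ ← 3° -9° = -6°
rotate_crank_by(-89°): θ ← -6° -89° = -95°
rotate_crank_by(+29°): θ ← -95° +29° = -66°
rotate_crank_by(+22°): θ ← -66° +22° = -44°
rotate_crank_by(+83°): θ ← -44° +83° = 39°
crank pin P = (r cos θ, r sin θ) = (46.628758, 37.759223)
h = r sin θ − e = 37.759223 − 1 = 36.759223
sin φ = h / L = 36.759223 / 264 = 0.13923948
φ = arcsin(0.13923948) = 8.003841°

8.0038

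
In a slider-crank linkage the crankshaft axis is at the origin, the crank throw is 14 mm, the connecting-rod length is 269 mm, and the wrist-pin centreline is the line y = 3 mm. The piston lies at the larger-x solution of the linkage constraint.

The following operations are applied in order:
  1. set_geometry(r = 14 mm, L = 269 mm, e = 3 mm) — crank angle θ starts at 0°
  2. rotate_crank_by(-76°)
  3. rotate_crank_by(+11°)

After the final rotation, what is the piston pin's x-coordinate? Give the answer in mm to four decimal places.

274.4588

set_geometry: r = 14 mm, L = 269 mm, e = 3 mm; θ ← 0°
rotate_crank_by(-76°): θ ← 0° -76° = -76°
rotate_crank_by(+11°): θ ← -76° +11° = -65°
crank pin P = (r cos θ, r sin θ) = (5.916656, -12.688309)
h = r sin θ − e = -12.688309 − 3 = -15.688309
x = r cos θ + √(L² − h²) = 5.916656 + √(72361.0 − 246.1230) = 5.916656 + 268.542133 = 274.458788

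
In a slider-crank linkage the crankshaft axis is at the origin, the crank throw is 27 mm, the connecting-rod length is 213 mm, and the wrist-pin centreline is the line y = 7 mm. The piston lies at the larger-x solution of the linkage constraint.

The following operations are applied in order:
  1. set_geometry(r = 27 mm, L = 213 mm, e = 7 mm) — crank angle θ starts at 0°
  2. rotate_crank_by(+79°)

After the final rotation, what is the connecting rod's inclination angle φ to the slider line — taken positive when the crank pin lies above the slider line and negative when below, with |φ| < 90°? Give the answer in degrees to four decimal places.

5.2538

set_geometry: r = 27 mm, L = 213 mm, e = 7 mm; θ ← 0°
rotate_crank_by(+79°): θ ← 0° +79° = 79°
crank pin P = (r cos θ, r sin θ) = (5.151843, 26.503934)
h = r sin θ − e = 26.503934 − 7 = 19.503934
sin φ = h / L = 19.503934 / 213 = 0.09156777
φ = arcsin(0.09156777) = 5.253806°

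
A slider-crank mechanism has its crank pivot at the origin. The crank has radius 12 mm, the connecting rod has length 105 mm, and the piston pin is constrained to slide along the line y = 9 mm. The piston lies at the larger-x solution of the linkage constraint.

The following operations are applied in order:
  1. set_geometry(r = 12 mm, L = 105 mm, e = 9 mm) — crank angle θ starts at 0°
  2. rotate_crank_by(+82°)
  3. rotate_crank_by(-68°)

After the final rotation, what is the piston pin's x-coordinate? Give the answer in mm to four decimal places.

set_geometry: r = 12 mm, L = 105 mm, e = 9 mm; θ ← 0°
rotate_crank_by(+82°): θ ← 0° +82° = 82°
rotate_crank_by(-68°): θ ← 82° -68° = 14°
crank pin P = (r cos θ, r sin θ) = (11.643549, 2.903063)
h = r sin θ − e = 2.903063 − 9 = -6.096937
x = r cos θ + √(L² − h²) = 11.643549 + √(11025.0 − 37.1726) = 11.643549 + 104.822838 = 116.466387

116.4664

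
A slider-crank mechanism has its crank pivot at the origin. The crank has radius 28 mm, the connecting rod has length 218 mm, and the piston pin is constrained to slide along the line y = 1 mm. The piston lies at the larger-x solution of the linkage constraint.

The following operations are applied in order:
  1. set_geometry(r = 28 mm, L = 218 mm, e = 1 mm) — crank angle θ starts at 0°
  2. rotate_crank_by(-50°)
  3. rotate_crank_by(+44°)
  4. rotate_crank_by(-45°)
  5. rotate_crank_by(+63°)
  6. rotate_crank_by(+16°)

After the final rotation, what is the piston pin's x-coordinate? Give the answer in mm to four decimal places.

242.3840

set_geometry: r = 28 mm, L = 218 mm, e = 1 mm; θ ← 0°
rotate_crank_by(-50°): θ ← 0° -50° = -50°
rotate_crank_by(+44°): θ ← -50° +44° = -6°
rotate_crank_by(-45°): θ ← -6° -45° = -51°
rotate_crank_by(+63°): θ ← -51° +63° = 12°
rotate_crank_by(+16°): θ ← 12° +16° = 28°
crank pin P = (r cos θ, r sin θ) = (24.722533, 13.145204)
h = r sin θ − e = 13.145204 − 1 = 12.145204
x = r cos θ + √(L² − h²) = 24.722533 + √(47524.0 − 147.5060) = 24.722533 + 217.661421 = 242.383953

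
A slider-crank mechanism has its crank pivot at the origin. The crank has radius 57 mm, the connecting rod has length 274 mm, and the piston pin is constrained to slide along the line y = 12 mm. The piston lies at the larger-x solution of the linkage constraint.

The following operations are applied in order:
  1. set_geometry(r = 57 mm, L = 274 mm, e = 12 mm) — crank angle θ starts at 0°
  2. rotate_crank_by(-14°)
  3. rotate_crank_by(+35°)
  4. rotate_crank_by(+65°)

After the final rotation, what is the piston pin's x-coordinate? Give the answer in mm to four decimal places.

274.2787

set_geometry: r = 57 mm, L = 274 mm, e = 12 mm; θ ← 0°
rotate_crank_by(-14°): θ ← 0° -14° = -14°
rotate_crank_by(+35°): θ ← -14° +35° = 21°
rotate_crank_by(+65°): θ ← 21° +65° = 86°
crank pin P = (r cos θ, r sin θ) = (3.976119, 56.861151)
h = r sin θ − e = 56.861151 − 12 = 44.861151
x = r cos θ + √(L² − h²) = 3.976119 + √(75076.0 − 2012.5229) = 3.976119 + 270.302566 = 274.278685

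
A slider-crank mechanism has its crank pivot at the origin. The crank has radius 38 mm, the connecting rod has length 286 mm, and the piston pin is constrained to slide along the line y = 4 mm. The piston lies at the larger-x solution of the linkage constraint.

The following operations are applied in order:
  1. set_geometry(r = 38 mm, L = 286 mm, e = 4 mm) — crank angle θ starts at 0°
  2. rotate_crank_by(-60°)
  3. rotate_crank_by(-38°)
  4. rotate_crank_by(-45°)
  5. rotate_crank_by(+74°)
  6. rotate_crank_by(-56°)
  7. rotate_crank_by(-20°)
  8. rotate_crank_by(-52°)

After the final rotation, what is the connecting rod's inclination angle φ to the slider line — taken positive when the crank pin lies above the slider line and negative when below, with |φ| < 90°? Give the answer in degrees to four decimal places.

1.4246

set_geometry: r = 38 mm, L = 286 mm, e = 4 mm; θ ← 0°
rotate_crank_by(-60°): θ ← 0° -60° = -60°
rotate_crank_by(-38°): θ ← -60° -38° = -98°
rotate_crank_by(-45°): θ ← -98° -45° = -143°
rotate_crank_by(+74°): θ ← -143° +74° = -69°
rotate_crank_by(-56°): θ ← -69° -56° = -125°
rotate_crank_by(-20°): θ ← -125° -20° = -145°
rotate_crank_by(-52°): θ ← -145° -52° = -197°
crank pin P = (r cos θ, r sin θ) = (-36.339581, 11.110125)
h = r sin θ − e = 11.110125 − 4 = 7.110125
sin φ = h / L = 7.110125 / 286 = 0.02486058
φ = arcsin(0.02486058) = 1.424553°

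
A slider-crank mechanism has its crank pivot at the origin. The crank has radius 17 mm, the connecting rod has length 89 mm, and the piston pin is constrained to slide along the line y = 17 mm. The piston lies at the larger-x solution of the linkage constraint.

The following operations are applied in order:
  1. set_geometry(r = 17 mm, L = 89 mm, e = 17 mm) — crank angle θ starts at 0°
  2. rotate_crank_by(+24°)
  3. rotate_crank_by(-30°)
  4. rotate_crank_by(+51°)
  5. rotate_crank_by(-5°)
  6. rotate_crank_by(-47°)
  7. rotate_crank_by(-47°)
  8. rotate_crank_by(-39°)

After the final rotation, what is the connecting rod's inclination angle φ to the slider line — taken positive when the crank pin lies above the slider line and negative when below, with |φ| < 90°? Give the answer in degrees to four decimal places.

-22.4428

set_geometry: r = 17 mm, L = 89 mm, e = 17 mm; θ ← 0°
rotate_crank_by(+24°): θ ← 0° +24° = 24°
rotate_crank_by(-30°): θ ← 24° -30° = -6°
rotate_crank_by(+51°): θ ← -6° +51° = 45°
rotate_crank_by(-5°): θ ← 45° -5° = 40°
rotate_crank_by(-47°): θ ← 40° -47° = -7°
rotate_crank_by(-47°): θ ← -7° -47° = -54°
rotate_crank_by(-39°): θ ← -54° -39° = -93°
crank pin P = (r cos θ, r sin θ) = (-0.889711, -16.976702)
h = r sin θ − e = -16.976702 − 17 = -33.976702
sin φ = h / L = -33.976702 / 89 = -0.38176070
φ = arcsin(-0.38176070) = -22.442787°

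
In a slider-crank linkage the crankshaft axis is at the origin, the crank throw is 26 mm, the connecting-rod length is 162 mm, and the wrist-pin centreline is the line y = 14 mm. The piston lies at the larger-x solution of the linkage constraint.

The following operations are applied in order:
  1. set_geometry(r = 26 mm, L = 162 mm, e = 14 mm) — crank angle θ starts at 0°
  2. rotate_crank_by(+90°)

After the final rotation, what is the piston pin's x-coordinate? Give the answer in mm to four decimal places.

161.5549

set_geometry: r = 26 mm, L = 162 mm, e = 14 mm; θ ← 0°
rotate_crank_by(+90°): θ ← 0° +90° = 90°
crank pin P = (r cos θ, r sin θ) = (0.000000, 26.000000)
h = r sin θ − e = 26.000000 − 14 = 12.000000
x = r cos θ + √(L² − h²) = 0.000000 + √(26244.0 − 144.0000) = 0.000000 + 161.554944 = 161.554944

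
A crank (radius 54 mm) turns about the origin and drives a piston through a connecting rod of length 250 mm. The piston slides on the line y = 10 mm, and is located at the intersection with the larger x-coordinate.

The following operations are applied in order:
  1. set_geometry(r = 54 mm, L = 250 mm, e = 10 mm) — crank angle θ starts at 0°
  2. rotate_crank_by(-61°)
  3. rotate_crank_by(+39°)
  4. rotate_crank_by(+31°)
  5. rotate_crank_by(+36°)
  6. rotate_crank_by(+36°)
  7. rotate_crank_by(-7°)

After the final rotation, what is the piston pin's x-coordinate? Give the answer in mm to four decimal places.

set_geometry: r = 54 mm, L = 250 mm, e = 10 mm; θ ← 0°
rotate_crank_by(-61°): θ ← 0° -61° = -61°
rotate_crank_by(+39°): θ ← -61° +39° = -22°
rotate_crank_by(+31°): θ ← -22° +31° = 9°
rotate_crank_by(+36°): θ ← 9° +36° = 45°
rotate_crank_by(+36°): θ ← 45° +36° = 81°
rotate_crank_by(-7°): θ ← 81° -7° = 74°
crank pin P = (r cos θ, r sin θ) = (14.884417, 51.908132)
h = r sin θ − e = 51.908132 − 10 = 41.908132
x = r cos θ + √(L² − h²) = 14.884417 + √(62500.0 − 1756.2915) = 14.884417 + 246.462388 = 261.346805

261.3468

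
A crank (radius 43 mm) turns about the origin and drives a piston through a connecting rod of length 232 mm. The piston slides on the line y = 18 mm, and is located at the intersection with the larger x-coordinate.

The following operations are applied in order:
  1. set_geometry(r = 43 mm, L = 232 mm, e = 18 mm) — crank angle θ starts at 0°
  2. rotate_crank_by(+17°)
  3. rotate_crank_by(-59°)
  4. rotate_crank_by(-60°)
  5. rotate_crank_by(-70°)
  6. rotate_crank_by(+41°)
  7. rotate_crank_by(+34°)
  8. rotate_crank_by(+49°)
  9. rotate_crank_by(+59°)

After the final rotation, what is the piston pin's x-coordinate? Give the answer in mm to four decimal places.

set_geometry: r = 43 mm, L = 232 mm, e = 18 mm; θ ← 0°
rotate_crank_by(+17°): θ ← 0° +17° = 17°
rotate_crank_by(-59°): θ ← 17° -59° = -42°
rotate_crank_by(-60°): θ ← -42° -60° = -102°
rotate_crank_by(-70°): θ ← -102° -70° = -172°
rotate_crank_by(+41°): θ ← -172° +41° = -131°
rotate_crank_by(+34°): θ ← -131° +34° = -97°
rotate_crank_by(+49°): θ ← -97° +49° = -48°
rotate_crank_by(+59°): θ ← -48° +59° = 11°
crank pin P = (r cos θ, r sin θ) = (42.209969, 8.204787)
h = r sin θ − e = 8.204787 − 18 = -9.795213
x = r cos θ + √(L² − h²) = 42.209969 + √(53824.0 − 95.9462) = 42.209969 + 231.793127 = 274.003096

274.0031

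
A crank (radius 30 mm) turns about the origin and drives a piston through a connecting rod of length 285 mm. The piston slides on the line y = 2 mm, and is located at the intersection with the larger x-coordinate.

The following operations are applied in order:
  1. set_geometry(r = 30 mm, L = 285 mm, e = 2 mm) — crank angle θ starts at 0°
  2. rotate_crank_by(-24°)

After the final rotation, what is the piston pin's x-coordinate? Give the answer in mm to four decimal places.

set_geometry: r = 30 mm, L = 285 mm, e = 2 mm; θ ← 0°
rotate_crank_by(-24°): θ ← 0° -24° = -24°
crank pin P = (r cos θ, r sin θ) = (27.406364, -12.202099)
h = r sin θ − e = -12.202099 − 2 = -14.202099
x = r cos θ + √(L² − h²) = 27.406364 + √(81225.0 − 201.6996) = 27.406364 + 284.645921 = 312.052285

312.0523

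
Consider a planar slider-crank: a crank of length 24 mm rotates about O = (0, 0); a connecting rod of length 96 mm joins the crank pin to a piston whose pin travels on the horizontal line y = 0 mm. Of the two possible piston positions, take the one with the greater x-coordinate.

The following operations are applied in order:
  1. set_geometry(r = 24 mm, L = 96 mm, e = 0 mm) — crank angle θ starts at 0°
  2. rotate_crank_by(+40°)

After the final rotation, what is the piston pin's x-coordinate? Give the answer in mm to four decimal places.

113.1374

set_geometry: r = 24 mm, L = 96 mm, e = 0 mm; θ ← 0°
rotate_crank_by(+40°): θ ← 0° +40° = 40°
crank pin P = (r cos θ, r sin θ) = (18.385067, 15.426903)
h = r sin θ − e = 15.426903 − 0 = 15.426903
x = r cos θ + √(L² − h²) = 18.385067 + √(9216.0 − 237.9893) = 18.385067 + 94.752365 = 113.137432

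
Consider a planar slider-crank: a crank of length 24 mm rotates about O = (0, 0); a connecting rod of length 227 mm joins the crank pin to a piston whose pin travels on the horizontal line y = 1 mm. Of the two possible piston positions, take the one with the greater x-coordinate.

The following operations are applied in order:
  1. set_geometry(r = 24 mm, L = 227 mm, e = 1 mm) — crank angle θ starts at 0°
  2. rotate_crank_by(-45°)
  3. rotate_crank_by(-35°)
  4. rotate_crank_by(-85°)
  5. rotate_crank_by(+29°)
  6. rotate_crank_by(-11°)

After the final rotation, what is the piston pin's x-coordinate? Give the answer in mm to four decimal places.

206.4354

set_geometry: r = 24 mm, L = 227 mm, e = 1 mm; θ ← 0°
rotate_crank_by(-45°): θ ← 0° -45° = -45°
rotate_crank_by(-35°): θ ← -45° -35° = -80°
rotate_crank_by(-85°): θ ← -80° -85° = -165°
rotate_crank_by(+29°): θ ← -165° +29° = -136°
rotate_crank_by(-11°): θ ← -136° -11° = -147°
crank pin P = (r cos θ, r sin θ) = (-20.128094, -13.071337)
h = r sin θ − e = -13.071337 − 1 = -14.071337
x = r cos θ + √(L² − h²) = -20.128094 + √(51529.0 − 198.0025) = -20.128094 + 226.563451 = 206.435358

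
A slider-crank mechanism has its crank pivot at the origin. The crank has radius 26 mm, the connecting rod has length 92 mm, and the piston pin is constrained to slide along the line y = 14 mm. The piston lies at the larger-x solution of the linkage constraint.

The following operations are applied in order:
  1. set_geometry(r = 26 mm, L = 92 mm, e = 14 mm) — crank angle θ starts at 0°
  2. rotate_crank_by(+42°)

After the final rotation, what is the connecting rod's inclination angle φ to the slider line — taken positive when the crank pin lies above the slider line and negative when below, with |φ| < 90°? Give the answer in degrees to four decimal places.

set_geometry: r = 26 mm, L = 92 mm, e = 14 mm; θ ← 0°
rotate_crank_by(+42°): θ ← 0° +42° = 42°
crank pin P = (r cos θ, r sin θ) = (19.321765, 17.397396)
h = r sin θ − e = 17.397396 − 14 = 3.397396
sin φ = h / L = 3.397396 / 92 = 0.03692821
φ = arcsin(0.03692821) = 2.116312°

2.1163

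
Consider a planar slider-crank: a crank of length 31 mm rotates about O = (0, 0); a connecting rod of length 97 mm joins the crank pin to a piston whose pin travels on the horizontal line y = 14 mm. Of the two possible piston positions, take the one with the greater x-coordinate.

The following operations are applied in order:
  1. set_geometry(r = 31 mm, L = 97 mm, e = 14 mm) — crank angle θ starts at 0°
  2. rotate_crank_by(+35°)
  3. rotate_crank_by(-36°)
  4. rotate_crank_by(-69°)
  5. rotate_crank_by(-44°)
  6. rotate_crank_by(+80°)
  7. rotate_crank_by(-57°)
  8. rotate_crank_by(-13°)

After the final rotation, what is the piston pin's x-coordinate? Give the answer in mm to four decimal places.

set_geometry: r = 31 mm, L = 97 mm, e = 14 mm; θ ← 0°
rotate_crank_by(+35°): θ ← 0° +35° = 35°
rotate_crank_by(-36°): θ ← 35° -36° = -1°
rotate_crank_by(-69°): θ ← -1° -69° = -70°
rotate_crank_by(-44°): θ ← -70° -44° = -114°
rotate_crank_by(+80°): θ ← -114° +80° = -34°
rotate_crank_by(-57°): θ ← -34° -57° = -91°
rotate_crank_by(-13°): θ ← -91° -13° = -104°
crank pin P = (r cos θ, r sin θ) = (-7.499579, -30.079168)
h = r sin θ − e = -30.079168 − 14 = -44.079168
x = r cos θ + √(L² − h²) = -7.499579 + √(9409.0 − 1942.9730) = -7.499579 + 86.406174 = 78.906596

78.9066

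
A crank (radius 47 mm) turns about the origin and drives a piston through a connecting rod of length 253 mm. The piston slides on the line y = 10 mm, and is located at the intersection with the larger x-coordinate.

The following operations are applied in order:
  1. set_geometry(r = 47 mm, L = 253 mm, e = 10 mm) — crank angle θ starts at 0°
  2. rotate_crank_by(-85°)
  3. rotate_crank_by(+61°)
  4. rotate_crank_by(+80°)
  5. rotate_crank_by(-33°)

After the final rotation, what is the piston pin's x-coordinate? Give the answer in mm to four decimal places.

set_geometry: r = 47 mm, L = 253 mm, e = 10 mm; θ ← 0°
rotate_crank_by(-85°): θ ← 0° -85° = -85°
rotate_crank_by(+61°): θ ← -85° +61° = -24°
rotate_crank_by(+80°): θ ← -24° +80° = 56°
rotate_crank_by(-33°): θ ← 56° -33° = 23°
crank pin P = (r cos θ, r sin θ) = (43.263728, 18.364363)
h = r sin θ − e = 18.364363 − 10 = 8.364363
x = r cos θ + √(L² − h²) = 43.263728 + √(64009.0 − 69.9626) = 43.263728 + 252.861696 = 296.125424

296.1254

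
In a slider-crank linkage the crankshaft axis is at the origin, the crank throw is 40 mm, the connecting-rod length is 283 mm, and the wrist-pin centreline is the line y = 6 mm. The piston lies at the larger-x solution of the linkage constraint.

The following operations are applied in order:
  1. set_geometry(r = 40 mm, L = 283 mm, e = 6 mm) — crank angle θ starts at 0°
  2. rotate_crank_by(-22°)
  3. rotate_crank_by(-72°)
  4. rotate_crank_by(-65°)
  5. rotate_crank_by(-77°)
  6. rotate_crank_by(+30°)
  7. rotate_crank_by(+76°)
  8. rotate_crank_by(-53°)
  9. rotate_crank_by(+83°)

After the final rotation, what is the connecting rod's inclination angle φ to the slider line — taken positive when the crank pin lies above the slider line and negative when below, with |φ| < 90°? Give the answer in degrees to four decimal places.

-9.2299

set_geometry: r = 40 mm, L = 283 mm, e = 6 mm; θ ← 0°
rotate_crank_by(-22°): θ ← 0° -22° = -22°
rotate_crank_by(-72°): θ ← -22° -72° = -94°
rotate_crank_by(-65°): θ ← -94° -65° = -159°
rotate_crank_by(-77°): θ ← -159° -77° = -236°
rotate_crank_by(+30°): θ ← -236° +30° = -206°
rotate_crank_by(+76°): θ ← -206° +76° = -130°
rotate_crank_by(-53°): θ ← -130° -53° = -183°
rotate_crank_by(+83°): θ ← -183° +83° = -100°
crank pin P = (r cos θ, r sin θ) = (-6.945927, -39.392310)
h = r sin θ − e = -39.392310 − 6 = -45.392310
sin φ = h / L = -45.392310 / 283 = -0.16039686
φ = arcsin(-0.16039686) = -9.229932°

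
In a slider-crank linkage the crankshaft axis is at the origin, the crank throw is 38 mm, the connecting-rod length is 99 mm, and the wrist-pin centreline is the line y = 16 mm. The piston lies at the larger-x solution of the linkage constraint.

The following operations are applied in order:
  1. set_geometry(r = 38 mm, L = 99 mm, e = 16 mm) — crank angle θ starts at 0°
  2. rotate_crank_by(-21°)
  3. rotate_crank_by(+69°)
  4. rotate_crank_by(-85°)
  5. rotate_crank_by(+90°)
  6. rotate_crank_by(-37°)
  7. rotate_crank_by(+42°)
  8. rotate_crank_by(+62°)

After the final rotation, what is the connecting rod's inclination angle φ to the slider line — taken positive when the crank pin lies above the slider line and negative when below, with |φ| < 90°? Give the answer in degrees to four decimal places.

set_geometry: r = 38 mm, L = 99 mm, e = 16 mm; θ ← 0°
rotate_crank_by(-21°): θ ← 0° -21° = -21°
rotate_crank_by(+69°): θ ← -21° +69° = 48°
rotate_crank_by(-85°): θ ← 48° -85° = -37°
rotate_crank_by(+90°): θ ← -37° +90° = 53°
rotate_crank_by(-37°): θ ← 53° -37° = 16°
rotate_crank_by(+42°): θ ← 16° +42° = 58°
rotate_crank_by(+62°): θ ← 58° +62° = 120°
crank pin P = (r cos θ, r sin θ) = (-19.000000, 32.908965)
h = r sin θ − e = 32.908965 − 16 = 16.908965
sin φ = h / L = 16.908965 / 99 = 0.17079763
φ = arcsin(0.17079763) = 9.834198°

9.8342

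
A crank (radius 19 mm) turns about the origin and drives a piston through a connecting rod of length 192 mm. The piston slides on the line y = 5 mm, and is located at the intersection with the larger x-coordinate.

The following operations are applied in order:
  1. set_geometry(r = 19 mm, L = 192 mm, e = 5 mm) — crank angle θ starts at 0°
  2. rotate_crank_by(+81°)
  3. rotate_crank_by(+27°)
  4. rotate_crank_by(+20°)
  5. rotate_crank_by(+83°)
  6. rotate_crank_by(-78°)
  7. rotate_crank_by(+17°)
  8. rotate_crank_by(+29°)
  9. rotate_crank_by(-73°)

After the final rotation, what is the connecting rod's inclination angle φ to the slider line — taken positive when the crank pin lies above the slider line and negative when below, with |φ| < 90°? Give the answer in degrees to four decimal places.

set_geometry: r = 19 mm, L = 192 mm, e = 5 mm; θ ← 0°
rotate_crank_by(+81°): θ ← 0° +81° = 81°
rotate_crank_by(+27°): θ ← 81° +27° = 108°
rotate_crank_by(+20°): θ ← 108° +20° = 128°
rotate_crank_by(+83°): θ ← 128° +83° = 211°
rotate_crank_by(-78°): θ ← 211° -78° = 133°
rotate_crank_by(+17°): θ ← 133° +17° = 150°
rotate_crank_by(+29°): θ ← 150° +29° = 179°
rotate_crank_by(-73°): θ ← 179° -73° = 106°
crank pin P = (r cos θ, r sin θ) = (-5.237110, 18.263972)
h = r sin θ − e = 18.263972 − 5 = 13.263972
sin φ = h / L = 13.263972 / 192 = 0.06908319
φ = arcsin(0.06908319) = 3.961330°

3.9613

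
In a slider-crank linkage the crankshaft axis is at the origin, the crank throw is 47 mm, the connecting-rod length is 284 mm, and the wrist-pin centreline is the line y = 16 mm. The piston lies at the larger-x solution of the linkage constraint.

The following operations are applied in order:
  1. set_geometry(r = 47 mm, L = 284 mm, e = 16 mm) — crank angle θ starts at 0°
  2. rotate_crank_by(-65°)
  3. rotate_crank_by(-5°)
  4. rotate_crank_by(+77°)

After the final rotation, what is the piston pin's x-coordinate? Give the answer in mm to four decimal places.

330.4638

set_geometry: r = 47 mm, L = 284 mm, e = 16 mm; θ ← 0°
rotate_crank_by(-65°): θ ← 0° -65° = -65°
rotate_crank_by(-5°): θ ← -65° -5° = -70°
rotate_crank_by(+77°): θ ← -70° +77° = 7°
crank pin P = (r cos θ, r sin θ) = (46.649669, 5.727859)
h = r sin θ − e = 5.727859 − 16 = -10.272141
x = r cos θ + √(L² − h²) = 46.649669 + √(80656.0 − 105.5169) = 46.649669 + 283.814170 = 330.463839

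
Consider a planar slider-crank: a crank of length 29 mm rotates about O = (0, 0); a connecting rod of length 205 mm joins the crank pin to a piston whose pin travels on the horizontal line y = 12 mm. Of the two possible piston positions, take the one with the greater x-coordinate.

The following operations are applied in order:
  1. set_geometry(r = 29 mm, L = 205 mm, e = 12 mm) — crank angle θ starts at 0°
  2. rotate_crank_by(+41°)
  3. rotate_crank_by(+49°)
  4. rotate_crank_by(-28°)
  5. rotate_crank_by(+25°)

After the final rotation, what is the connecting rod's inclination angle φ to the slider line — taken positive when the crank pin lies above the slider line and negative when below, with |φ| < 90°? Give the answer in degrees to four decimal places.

4.7457

set_geometry: r = 29 mm, L = 205 mm, e = 12 mm; θ ← 0°
rotate_crank_by(+41°): θ ← 0° +41° = 41°
rotate_crank_by(+49°): θ ← 41° +49° = 90°
rotate_crank_by(-28°): θ ← 90° -28° = 62°
rotate_crank_by(+25°): θ ← 62° +25° = 87°
crank pin P = (r cos θ, r sin θ) = (1.517743, 28.960257)
h = r sin θ − e = 28.960257 − 12 = 16.960257
sin φ = h / L = 16.960257 / 205 = 0.08273296
φ = arcsin(0.08273296) = 4.745674°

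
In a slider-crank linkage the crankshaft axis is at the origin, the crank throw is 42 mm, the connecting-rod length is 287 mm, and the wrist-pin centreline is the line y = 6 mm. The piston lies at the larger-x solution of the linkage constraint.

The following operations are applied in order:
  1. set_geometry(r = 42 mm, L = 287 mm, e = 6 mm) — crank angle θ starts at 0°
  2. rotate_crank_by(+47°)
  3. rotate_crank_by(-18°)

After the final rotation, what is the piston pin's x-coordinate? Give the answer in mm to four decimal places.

323.3745

set_geometry: r = 42 mm, L = 287 mm, e = 6 mm; θ ← 0°
rotate_crank_by(+47°): θ ← 0° +47° = 47°
rotate_crank_by(-18°): θ ← 47° -18° = 29°
crank pin P = (r cos θ, r sin θ) = (36.734028, 20.362004)
h = r sin θ − e = 20.362004 − 6 = 14.362004
x = r cos θ + √(L² − h²) = 36.734028 + √(82369.0 − 206.2672) = 36.734028 + 286.640424 = 323.374452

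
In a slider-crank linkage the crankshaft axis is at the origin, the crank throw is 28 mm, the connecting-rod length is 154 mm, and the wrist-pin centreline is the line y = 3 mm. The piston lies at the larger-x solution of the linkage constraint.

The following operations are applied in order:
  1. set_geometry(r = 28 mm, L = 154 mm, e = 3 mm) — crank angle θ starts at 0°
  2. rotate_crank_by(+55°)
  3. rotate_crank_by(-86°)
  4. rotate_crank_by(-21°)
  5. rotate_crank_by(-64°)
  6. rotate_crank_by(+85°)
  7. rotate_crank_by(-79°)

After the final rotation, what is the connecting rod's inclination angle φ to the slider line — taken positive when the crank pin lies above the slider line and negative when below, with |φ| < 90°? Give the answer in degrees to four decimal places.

-10.9723

set_geometry: r = 28 mm, L = 154 mm, e = 3 mm; θ ← 0°
rotate_crank_by(+55°): θ ← 0° +55° = 55°
rotate_crank_by(-86°): θ ← 55° -86° = -31°
rotate_crank_by(-21°): θ ← -31° -21° = -52°
rotate_crank_by(-64°): θ ← -52° -64° = -116°
rotate_crank_by(+85°): θ ← -116° +85° = -31°
rotate_crank_by(-79°): θ ← -31° -79° = -110°
crank pin P = (r cos θ, r sin θ) = (-9.576564, -26.311393)
h = r sin θ − e = -26.311393 − 3 = -29.311393
sin φ = h / L = -29.311393 / 154 = -0.19033372
φ = arcsin(-0.19033372) = -10.972261°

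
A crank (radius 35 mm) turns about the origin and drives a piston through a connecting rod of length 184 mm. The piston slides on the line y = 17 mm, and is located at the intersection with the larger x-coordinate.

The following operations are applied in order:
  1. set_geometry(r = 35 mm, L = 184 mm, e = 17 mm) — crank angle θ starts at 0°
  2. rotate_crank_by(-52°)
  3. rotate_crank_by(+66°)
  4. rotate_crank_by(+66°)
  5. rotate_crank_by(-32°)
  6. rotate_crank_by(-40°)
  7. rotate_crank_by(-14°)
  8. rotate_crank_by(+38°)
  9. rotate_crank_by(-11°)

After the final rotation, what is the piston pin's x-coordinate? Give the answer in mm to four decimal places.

216.6213

set_geometry: r = 35 mm, L = 184 mm, e = 17 mm; θ ← 0°
rotate_crank_by(-52°): θ ← 0° -52° = -52°
rotate_crank_by(+66°): θ ← -52° +66° = 14°
rotate_crank_by(+66°): θ ← 14° +66° = 80°
rotate_crank_by(-32°): θ ← 80° -32° = 48°
rotate_crank_by(-40°): θ ← 48° -40° = 8°
rotate_crank_by(-14°): θ ← 8° -14° = -6°
rotate_crank_by(+38°): θ ← -6° +38° = 32°
rotate_crank_by(-11°): θ ← 32° -11° = 21°
crank pin P = (r cos θ, r sin θ) = (32.675315, 12.542878)
h = r sin θ − e = 12.542878 − 17 = -4.457122
x = r cos θ + √(L² − h²) = 32.675315 + √(33856.0 − 19.8659) = 32.675315 + 183.946009 = 216.621323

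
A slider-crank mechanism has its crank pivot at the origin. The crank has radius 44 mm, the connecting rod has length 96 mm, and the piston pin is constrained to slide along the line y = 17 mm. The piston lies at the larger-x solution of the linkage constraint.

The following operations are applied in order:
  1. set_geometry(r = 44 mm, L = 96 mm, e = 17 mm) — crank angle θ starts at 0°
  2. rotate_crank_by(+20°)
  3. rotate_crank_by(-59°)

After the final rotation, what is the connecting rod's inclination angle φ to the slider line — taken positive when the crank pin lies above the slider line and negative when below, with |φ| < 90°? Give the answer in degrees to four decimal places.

-27.7440

set_geometry: r = 44 mm, L = 96 mm, e = 17 mm; θ ← 0°
rotate_crank_by(+20°): θ ← 0° +20° = 20°
rotate_crank_by(-59°): θ ← 20° -59° = -39°
crank pin P = (r cos θ, r sin θ) = (34.194422, -27.690097)
h = r sin θ − e = -27.690097 − 17 = -44.690097
sin φ = h / L = -44.690097 / 96 = -0.46552185
φ = arcsin(-0.46552185) = -27.744000°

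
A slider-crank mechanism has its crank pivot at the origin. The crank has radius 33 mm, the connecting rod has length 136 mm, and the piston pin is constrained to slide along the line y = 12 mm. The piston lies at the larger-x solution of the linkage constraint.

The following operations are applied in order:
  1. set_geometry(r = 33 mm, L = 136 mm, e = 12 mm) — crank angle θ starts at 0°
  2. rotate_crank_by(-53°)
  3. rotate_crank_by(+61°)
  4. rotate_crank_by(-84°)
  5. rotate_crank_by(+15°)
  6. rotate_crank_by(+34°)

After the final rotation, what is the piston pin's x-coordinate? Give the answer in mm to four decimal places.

set_geometry: r = 33 mm, L = 136 mm, e = 12 mm; θ ← 0°
rotate_crank_by(-53°): θ ← 0° -53° = -53°
rotate_crank_by(+61°): θ ← -53° +61° = 8°
rotate_crank_by(-84°): θ ← 8° -84° = -76°
rotate_crank_by(+15°): θ ← -76° +15° = -61°
rotate_crank_by(+34°): θ ← -61° +34° = -27°
crank pin P = (r cos θ, r sin θ) = (29.403215, -14.981686)
h = r sin θ − e = -14.981686 − 12 = -26.981686
x = r cos θ + √(L² − h²) = 29.403215 + √(18496.0 − 728.0114) = 29.403215 + 133.296619 = 162.699834

162.6998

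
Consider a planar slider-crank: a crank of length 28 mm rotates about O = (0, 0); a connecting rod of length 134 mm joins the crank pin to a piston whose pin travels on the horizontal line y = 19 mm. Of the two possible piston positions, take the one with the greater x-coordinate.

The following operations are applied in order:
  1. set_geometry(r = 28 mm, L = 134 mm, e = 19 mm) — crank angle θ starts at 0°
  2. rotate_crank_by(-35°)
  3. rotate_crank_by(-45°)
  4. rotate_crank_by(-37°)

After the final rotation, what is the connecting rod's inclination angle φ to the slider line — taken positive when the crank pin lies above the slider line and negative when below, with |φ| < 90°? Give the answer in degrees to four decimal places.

-19.1457

set_geometry: r = 28 mm, L = 134 mm, e = 19 mm; θ ← 0°
rotate_crank_by(-35°): θ ← 0° -35° = -35°
rotate_crank_by(-45°): θ ← -35° -45° = -80°
rotate_crank_by(-37°): θ ← -80° -37° = -117°
crank pin P = (r cos θ, r sin θ) = (-12.711734, -24.948183)
h = r sin θ − e = -24.948183 − 19 = -43.948183
sin φ = h / L = -43.948183 / 134 = -0.32797151
φ = arcsin(-0.32797151) = -19.145701°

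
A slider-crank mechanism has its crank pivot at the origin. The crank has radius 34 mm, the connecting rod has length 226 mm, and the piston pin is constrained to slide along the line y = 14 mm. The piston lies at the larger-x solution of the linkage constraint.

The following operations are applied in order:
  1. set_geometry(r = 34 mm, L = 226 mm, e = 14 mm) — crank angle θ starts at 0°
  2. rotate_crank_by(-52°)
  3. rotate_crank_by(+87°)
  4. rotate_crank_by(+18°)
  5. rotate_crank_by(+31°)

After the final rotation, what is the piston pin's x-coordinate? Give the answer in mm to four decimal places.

set_geometry: r = 34 mm, L = 226 mm, e = 14 mm; θ ← 0°
rotate_crank_by(-52°): θ ← 0° -52° = -52°
rotate_crank_by(+87°): θ ← -52° +87° = 35°
rotate_crank_by(+18°): θ ← 35° +18° = 53°
rotate_crank_by(+31°): θ ← 53° +31° = 84°
crank pin P = (r cos θ, r sin θ) = (3.553968, 33.813744)
h = r sin θ − e = 33.813744 − 14 = 19.813744
x = r cos θ + √(L² − h²) = 3.553968 + √(51076.0 − 392.5845) = 3.553968 + 225.129775 = 228.683743

228.6837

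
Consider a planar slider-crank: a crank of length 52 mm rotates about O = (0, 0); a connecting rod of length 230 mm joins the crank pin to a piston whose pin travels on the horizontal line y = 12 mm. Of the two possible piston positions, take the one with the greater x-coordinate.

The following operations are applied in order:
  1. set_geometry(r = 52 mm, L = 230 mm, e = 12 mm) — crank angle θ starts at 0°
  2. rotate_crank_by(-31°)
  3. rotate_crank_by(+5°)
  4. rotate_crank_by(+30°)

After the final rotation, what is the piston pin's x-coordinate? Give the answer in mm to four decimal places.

set_geometry: r = 52 mm, L = 230 mm, e = 12 mm; θ ← 0°
rotate_crank_by(-31°): θ ← 0° -31° = -31°
rotate_crank_by(+5°): θ ← -31° +5° = -26°
rotate_crank_by(+30°): θ ← -26° +30° = 4°
crank pin P = (r cos θ, r sin θ) = (51.873331, 3.627337)
h = r sin θ − e = 3.627337 − 12 = -8.372663
x = r cos θ + √(L² − h²) = 51.873331 + √(52900.0 − 70.1015) = 51.873331 + 229.847555 = 281.720886

281.7209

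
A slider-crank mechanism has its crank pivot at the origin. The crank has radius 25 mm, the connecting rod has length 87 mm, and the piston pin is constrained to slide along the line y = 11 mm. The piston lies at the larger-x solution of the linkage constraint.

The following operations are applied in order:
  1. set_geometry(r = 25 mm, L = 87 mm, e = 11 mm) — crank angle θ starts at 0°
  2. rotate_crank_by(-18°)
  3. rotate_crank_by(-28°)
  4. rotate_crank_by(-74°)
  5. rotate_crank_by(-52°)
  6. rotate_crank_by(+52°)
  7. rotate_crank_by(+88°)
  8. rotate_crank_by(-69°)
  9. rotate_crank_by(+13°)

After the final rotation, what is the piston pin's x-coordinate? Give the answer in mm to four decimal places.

set_geometry: r = 25 mm, L = 87 mm, e = 11 mm; θ ← 0°
rotate_crank_by(-18°): θ ← 0° -18° = -18°
rotate_crank_by(-28°): θ ← -18° -28° = -46°
rotate_crank_by(-74°): θ ← -46° -74° = -120°
rotate_crank_by(-52°): θ ← -120° -52° = -172°
rotate_crank_by(+52°): θ ← -172° +52° = -120°
rotate_crank_by(+88°): θ ← -120° +88° = -32°
rotate_crank_by(-69°): θ ← -32° -69° = -101°
rotate_crank_by(+13°): θ ← -101° +13° = -88°
crank pin P = (r cos θ, r sin θ) = (0.872487, -24.984771)
h = r sin θ − e = -24.984771 − 11 = -35.984771
x = r cos θ + √(L² − h²) = 0.872487 + √(7569.0 − 1294.9037) = 0.872487 + 79.209193 = 80.081681

80.0817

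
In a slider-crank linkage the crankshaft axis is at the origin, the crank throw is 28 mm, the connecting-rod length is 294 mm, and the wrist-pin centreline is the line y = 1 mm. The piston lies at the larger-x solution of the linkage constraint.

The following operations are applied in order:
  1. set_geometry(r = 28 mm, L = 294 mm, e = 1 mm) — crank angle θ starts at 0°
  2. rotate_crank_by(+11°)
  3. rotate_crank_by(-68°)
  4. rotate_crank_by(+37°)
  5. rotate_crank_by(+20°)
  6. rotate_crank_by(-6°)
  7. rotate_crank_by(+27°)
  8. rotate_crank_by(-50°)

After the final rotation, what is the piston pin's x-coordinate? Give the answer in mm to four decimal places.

318.1279

set_geometry: r = 28 mm, L = 294 mm, e = 1 mm; θ ← 0°
rotate_crank_by(+11°): θ ← 0° +11° = 11°
rotate_crank_by(-68°): θ ← 11° -68° = -57°
rotate_crank_by(+37°): θ ← -57° +37° = -20°
rotate_crank_by(+20°): θ ← -20° +20° = 0°
rotate_crank_by(-6°): θ ← 0° -6° = -6°
rotate_crank_by(+27°): θ ← -6° +27° = 21°
rotate_crank_by(-50°): θ ← 21° -50° = -29°
crank pin P = (r cos θ, r sin θ) = (24.489352, -13.574669)
h = r sin θ − e = -13.574669 − 1 = -14.574669
x = r cos θ + √(L² − h²) = 24.489352 + √(86436.0 − 212.4210) = 24.489352 + 293.638518 = 318.127869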